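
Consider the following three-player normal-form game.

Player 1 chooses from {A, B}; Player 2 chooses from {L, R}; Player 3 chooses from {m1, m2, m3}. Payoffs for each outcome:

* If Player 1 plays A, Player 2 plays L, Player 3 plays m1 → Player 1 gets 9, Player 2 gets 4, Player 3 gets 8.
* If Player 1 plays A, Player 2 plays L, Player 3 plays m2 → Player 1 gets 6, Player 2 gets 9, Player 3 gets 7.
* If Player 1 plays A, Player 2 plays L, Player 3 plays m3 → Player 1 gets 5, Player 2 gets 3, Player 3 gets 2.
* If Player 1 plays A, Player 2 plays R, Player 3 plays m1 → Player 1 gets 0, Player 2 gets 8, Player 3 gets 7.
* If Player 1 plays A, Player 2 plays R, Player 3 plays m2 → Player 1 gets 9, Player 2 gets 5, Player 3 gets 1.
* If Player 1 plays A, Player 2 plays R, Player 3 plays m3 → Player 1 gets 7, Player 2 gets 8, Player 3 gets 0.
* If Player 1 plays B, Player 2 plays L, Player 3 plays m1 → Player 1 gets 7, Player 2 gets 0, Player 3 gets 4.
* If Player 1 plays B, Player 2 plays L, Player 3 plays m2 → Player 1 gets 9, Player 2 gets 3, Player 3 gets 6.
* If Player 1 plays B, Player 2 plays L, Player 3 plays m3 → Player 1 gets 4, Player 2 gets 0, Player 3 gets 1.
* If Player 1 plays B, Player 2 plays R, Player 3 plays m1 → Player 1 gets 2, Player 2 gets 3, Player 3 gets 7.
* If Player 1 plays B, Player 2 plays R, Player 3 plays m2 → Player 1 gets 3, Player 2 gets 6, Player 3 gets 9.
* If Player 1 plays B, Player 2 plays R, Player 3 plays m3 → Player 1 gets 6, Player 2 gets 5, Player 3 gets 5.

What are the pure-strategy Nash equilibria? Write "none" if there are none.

(A, L, m1): Player 2 can switch to R (4 → 8). Not NE.
(A, L, m2): Player 1 can switch to B (6 → 9). Not NE.
(A, L, m3): Player 2 can switch to R (3 → 8). Not NE.
(A, R, m1): Player 1 can switch to B (0 → 2). Not NE.
(A, R, m2): Player 2 can switch to L (5 → 9). Not NE.
(A, R, m3): Player 3 can switch to m1 (0 → 7). Not NE.
(B, L, m1): Player 1 can switch to A (7 → 9). Not NE.
(B, L, m2): Player 2 can switch to R (3 → 6). Not NE.
(B, L, m3): Player 1 can switch to A (4 → 5). Not NE.
(B, R, m1): Player 3 can switch to m2 (7 → 9). Not NE.
(The remaining 2 profiles each have a profitable deviation by the same check.)

none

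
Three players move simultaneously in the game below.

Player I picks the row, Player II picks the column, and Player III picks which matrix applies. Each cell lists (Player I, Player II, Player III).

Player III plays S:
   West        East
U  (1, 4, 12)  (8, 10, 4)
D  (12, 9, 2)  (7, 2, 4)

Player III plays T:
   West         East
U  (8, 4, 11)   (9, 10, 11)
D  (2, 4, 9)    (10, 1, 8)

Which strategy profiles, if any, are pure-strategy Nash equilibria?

No pure-strategy Nash equilibrium.

For each strategy profile, look for a profitable unilateral deviation.
(U, West, S): Player I can switch to D (1 → 12). Not NE.
(U, West, T): Player II can switch to East (4 → 10). Not NE.
(U, East, S): Player III can switch to T (4 → 11). Not NE.
(U, East, T): Player I can switch to D (9 → 10). Not NE.
(D, West, S): Player III can switch to T (2 → 9). Not NE.
(D, West, T): Player I can switch to U (2 → 8). Not NE.
(The remaining 2 profiles each have a profitable deviation by the same check.)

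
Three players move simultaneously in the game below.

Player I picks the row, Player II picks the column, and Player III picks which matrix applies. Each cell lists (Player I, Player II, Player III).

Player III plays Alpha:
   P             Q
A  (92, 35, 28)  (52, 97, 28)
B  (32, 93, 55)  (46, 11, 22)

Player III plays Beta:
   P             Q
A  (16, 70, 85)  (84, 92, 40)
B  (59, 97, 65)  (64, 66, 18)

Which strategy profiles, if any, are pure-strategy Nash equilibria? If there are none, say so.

Mark each player's best response to every combination of opponents' strategies; a profile where every player is best-responding is a pure Nash equilibrium.
Player I against (P, Alpha): payoffs 92, 32 → best response A.
Player I against (P, Beta): payoffs 16, 59 → best response B.
Player I against (Q, Alpha): payoffs 52, 46 → best response A.
Player I against (Q, Beta): payoffs 84, 64 → best response A.
Player II against (A, Alpha): payoffs 35, 97 → best response Q.
Player II against (A, Beta): payoffs 70, 92 → best response Q.
Player II against (B, Alpha): payoffs 93, 11 → best response P.
Player II against (B, Beta): payoffs 97, 66 → best response P.
Player III against (A, P): payoffs 28, 85 → best response Beta.
Player III against (A, Q): payoffs 28, 40 → best response Beta.
Player III against (B, P): payoffs 55, 65 → best response Beta.
Player III against (B, Q): payoffs 22, 18 → best response Alpha.
Mutual best responses: (A, Q, Beta); (B, P, Beta).

(A, Q, Beta), (B, P, Beta)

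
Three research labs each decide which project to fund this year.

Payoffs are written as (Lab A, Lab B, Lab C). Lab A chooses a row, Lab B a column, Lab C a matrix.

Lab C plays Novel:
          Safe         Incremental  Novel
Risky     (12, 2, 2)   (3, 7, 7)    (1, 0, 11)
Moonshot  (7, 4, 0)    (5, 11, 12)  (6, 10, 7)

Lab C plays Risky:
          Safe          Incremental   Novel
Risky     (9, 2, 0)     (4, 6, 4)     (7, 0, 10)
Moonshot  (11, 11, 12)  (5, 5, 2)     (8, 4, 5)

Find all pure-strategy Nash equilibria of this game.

The pure Nash equilibria are (Moonshot, Safe, Risky) and (Moonshot, Incremental, Novel).

Lab A against (Safe, Novel): payoffs 12, 7 → best response Risky.
Lab A against (Safe, Risky): payoffs 9, 11 → best response Moonshot.
Lab A against (Incremental, Novel): payoffs 3, 5 → best response Moonshot.
Lab A against (Incremental, Risky): payoffs 4, 5 → best response Moonshot.
Lab A against (Novel, Novel): payoffs 1, 6 → best response Moonshot.
Lab A against (Novel, Risky): payoffs 7, 8 → best response Moonshot.
Lab B against (Risky, Novel): payoffs 2, 7, 0 → best response Incremental.
Lab B against (Risky, Risky): payoffs 2, 6, 0 → best response Incremental.
Lab B against (Moonshot, Novel): payoffs 4, 11, 10 → best response Incremental.
Lab B against (Moonshot, Risky): payoffs 11, 5, 4 → best response Safe.
Lab C against (Risky, Safe): payoffs 2, 0 → best response Novel.
Lab C against (Risky, Incremental): payoffs 7, 4 → best response Novel.
Lab C against (Risky, Novel): payoffs 11, 10 → best response Novel.
Lab C against (Moonshot, Safe): payoffs 0, 12 → best response Risky.
Lab C against (Moonshot, Incremental): payoffs 12, 2 → best response Novel.
Lab C against (Moonshot, Novel): payoffs 7, 5 → best response Novel.
Mutual best responses: (Moonshot, Safe, Risky); (Moonshot, Incremental, Novel).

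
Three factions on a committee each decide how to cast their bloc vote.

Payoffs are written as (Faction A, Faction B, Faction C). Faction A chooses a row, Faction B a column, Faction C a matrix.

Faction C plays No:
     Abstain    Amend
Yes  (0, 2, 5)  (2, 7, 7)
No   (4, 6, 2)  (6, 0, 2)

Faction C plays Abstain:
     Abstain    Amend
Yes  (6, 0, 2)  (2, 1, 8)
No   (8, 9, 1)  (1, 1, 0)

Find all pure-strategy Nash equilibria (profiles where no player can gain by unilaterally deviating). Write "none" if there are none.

For each strategy profile, look for a profitable unilateral deviation.
(Yes, Abstain, No): Faction A can switch to No (0 → 4). Not NE.
(Yes, Abstain, Abstain): Faction A can switch to No (6 → 8). Not NE.
(Yes, Amend, No): Faction A can switch to No (2 → 6). Not NE.
(Yes, Amend, Abstain): Faction A gets 2, best alternative 1; Faction B gets 1, best alternative 0; Faction C gets 8, best alternative 7. No profitable deviation — NE.
(No, Abstain, No): Faction A gets 4, best alternative 0; Faction B gets 6, best alternative 0; Faction C gets 2, best alternative 1. No profitable deviation — NE.
(No, Abstain, Abstain): Faction C can switch to No (1 → 2). Not NE.
(No, Amend, No): Faction B can switch to Abstain (0 → 6). Not NE.
(No, Amend, Abstain): Faction A can switch to Yes (1 → 2). Not NE.

(Yes, Amend, Abstain), (No, Abstain, No)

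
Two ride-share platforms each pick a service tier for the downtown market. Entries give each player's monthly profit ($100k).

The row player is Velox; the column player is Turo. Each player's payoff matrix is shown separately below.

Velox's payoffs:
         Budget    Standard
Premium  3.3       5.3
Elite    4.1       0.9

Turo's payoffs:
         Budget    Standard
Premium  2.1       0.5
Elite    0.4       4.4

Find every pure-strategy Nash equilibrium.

(Premium, Budget): Velox can switch to Elite (3.3 → 4.1). Not NE.
(Premium, Standard): Turo can switch to Budget (0.5 → 2.1). Not NE.
(Elite, Budget): Turo can switch to Standard (0.4 → 4.4). Not NE.
(Elite, Standard): Velox can switch to Premium (0.9 → 5.3). Not NE.

There is no pure-strategy Nash equilibrium.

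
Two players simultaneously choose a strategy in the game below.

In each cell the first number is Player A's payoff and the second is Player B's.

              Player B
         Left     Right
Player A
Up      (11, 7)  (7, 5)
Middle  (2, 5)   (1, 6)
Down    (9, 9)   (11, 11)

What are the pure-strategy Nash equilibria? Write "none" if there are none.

Check each profile: it is a Nash equilibrium iff no player can strictly gain by switching unilaterally.
(Up, Left): Player A gets 11, best alternative 9; Player B gets 7, best alternative 5. No profitable deviation — NE.
(Up, Right): Player A can switch to Down (7 → 11). Not NE.
(Middle, Left): Player A can switch to Up (2 → 11). Not NE.
(Middle, Right): Player A can switch to Up (1 → 7). Not NE.
(Down, Left): Player A can switch to Up (9 → 11). Not NE.
(Down, Right): Player A gets 11, best alternative 7; Player B gets 11, best alternative 9. No profitable deviation — NE.

The pure Nash equilibria are (Up, Left), (Down, Right).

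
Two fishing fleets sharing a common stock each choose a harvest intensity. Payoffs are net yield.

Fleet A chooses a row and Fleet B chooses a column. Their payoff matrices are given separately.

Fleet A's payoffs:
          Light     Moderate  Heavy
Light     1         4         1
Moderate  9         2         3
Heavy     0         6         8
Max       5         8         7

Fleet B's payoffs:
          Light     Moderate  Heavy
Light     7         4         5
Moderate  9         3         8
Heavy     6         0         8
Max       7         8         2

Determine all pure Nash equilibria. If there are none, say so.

Pure-strategy Nash equilibria: (Moderate, Light), (Heavy, Heavy), (Max, Moderate)

Mark each player's best response to every combination of opponents' strategies; a profile where every player is best-responding is a pure Nash equilibrium.
Fleet A against Light: payoffs 1, 9, 0, 5 → best response Moderate.
Fleet A against Moderate: payoffs 4, 2, 6, 8 → best response Max.
Fleet A against Heavy: payoffs 1, 3, 8, 7 → best response Heavy.
Fleet B against Light: payoffs 7, 4, 5 → best response Light.
Fleet B against Moderate: payoffs 9, 3, 8 → best response Light.
Fleet B against Heavy: payoffs 6, 0, 8 → best response Heavy.
Fleet B against Max: payoffs 7, 8, 2 → best response Moderate.
Mutual best responses: (Moderate, Light); (Heavy, Heavy); (Max, Moderate).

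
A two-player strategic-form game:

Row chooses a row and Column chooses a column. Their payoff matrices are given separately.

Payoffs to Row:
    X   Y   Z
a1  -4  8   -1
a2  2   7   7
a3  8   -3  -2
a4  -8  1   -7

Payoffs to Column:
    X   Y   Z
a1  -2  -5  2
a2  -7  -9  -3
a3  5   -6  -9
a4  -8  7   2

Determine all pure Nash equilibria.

Row against X: payoffs -4, 2, 8, -8 → best response a3.
Row against Y: payoffs 8, 7, -3, 1 → best response a1.
Row against Z: payoffs -1, 7, -2, -7 → best response a2.
Column against a1: payoffs -2, -5, 2 → best response Z.
Column against a2: payoffs -7, -9, -3 → best response Z.
Column against a3: payoffs 5, -6, -9 → best response X.
Column against a4: payoffs -8, 7, 2 → best response Y.
Mutual best responses: (a2, Z); (a3, X).

(a2, Z), (a3, X)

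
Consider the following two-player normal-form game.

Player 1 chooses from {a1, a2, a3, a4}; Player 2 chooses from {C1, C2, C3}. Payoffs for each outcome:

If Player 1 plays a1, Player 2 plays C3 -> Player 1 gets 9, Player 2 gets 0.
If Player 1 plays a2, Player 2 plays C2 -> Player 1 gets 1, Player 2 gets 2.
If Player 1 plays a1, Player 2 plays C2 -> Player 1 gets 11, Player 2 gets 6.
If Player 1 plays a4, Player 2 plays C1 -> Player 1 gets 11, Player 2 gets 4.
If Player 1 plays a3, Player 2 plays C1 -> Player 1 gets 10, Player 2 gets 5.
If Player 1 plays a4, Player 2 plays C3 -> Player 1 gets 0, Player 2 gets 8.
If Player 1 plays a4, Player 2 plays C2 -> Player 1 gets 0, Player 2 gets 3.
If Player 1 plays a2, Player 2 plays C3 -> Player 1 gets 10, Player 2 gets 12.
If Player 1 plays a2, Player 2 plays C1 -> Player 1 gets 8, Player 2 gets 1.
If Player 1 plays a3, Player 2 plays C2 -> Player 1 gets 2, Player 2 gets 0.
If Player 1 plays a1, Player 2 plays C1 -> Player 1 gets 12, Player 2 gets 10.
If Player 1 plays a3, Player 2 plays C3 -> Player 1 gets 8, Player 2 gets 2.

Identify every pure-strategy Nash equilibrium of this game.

Player 1 against C1: payoffs 12, 8, 10, 11 → best response a1.
Player 1 against C2: payoffs 11, 1, 2, 0 → best response a1.
Player 1 against C3: payoffs 9, 10, 8, 0 → best response a2.
Player 2 against a1: payoffs 10, 6, 0 → best response C1.
Player 2 against a2: payoffs 1, 2, 12 → best response C3.
Player 2 against a3: payoffs 5, 0, 2 → best response C1.
Player 2 against a4: payoffs 4, 3, 8 → best response C3.
Mutual best responses: (a1, C1); (a2, C3).

Pure-strategy Nash equilibria: (a1, C1) and (a2, C3)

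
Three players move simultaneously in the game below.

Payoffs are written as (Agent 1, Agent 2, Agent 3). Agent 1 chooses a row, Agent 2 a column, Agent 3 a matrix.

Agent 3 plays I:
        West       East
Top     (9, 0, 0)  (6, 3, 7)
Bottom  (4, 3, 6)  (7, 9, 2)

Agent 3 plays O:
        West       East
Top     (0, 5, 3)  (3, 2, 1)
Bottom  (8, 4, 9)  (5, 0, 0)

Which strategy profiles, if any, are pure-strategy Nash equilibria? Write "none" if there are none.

(Top, West, I): Agent 2 can switch to East (0 → 3). Not NE.
(Top, West, O): Agent 1 can switch to Bottom (0 → 8). Not NE.
(Top, East, I): Agent 1 can switch to Bottom (6 → 7). Not NE.
(Top, East, O): Agent 1 can switch to Bottom (3 → 5). Not NE.
(Bottom, West, I): Agent 1 can switch to Top (4 → 9). Not NE.
(Bottom, West, O): Agent 1 gets 8, best alternative 0; Agent 2 gets 4, best alternative 0; Agent 3 gets 9, best alternative 6. No profitable deviation — NE.
(Bottom, East, I): Agent 1 gets 7, best alternative 6; Agent 2 gets 9, best alternative 3; Agent 3 gets 2, best alternative 0. No profitable deviation — NE.
(Bottom, East, O): Agent 2 can switch to West (0 → 4). Not NE.

The pure Nash equilibria are (Bottom, West, O), (Bottom, East, I).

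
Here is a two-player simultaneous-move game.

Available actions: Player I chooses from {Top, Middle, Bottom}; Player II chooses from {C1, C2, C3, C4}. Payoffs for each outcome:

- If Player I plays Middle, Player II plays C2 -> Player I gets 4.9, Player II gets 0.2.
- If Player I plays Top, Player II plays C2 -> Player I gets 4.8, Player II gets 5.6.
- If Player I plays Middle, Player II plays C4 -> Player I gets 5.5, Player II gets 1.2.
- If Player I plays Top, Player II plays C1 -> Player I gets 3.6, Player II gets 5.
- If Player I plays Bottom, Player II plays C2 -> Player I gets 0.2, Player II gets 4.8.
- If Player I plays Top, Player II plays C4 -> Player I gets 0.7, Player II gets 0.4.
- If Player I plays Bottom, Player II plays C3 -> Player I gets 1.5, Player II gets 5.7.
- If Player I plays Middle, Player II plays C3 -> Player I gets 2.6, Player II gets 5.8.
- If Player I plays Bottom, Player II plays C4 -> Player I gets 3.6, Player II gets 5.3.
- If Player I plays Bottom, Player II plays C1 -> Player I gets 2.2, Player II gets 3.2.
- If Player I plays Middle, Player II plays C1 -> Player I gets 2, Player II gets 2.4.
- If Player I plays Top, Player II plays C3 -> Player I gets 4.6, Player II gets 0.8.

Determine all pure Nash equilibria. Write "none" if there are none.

For each strategy profile, look for a profitable unilateral deviation.
(Top, C1): Player II can switch to C2 (5 → 5.6). Not NE.
(Top, C2): Player I can switch to Middle (4.8 → 4.9). Not NE.
(Top, C3): Player II can switch to C1 (0.8 → 5). Not NE.
(Top, C4): Player I can switch to Middle (0.7 → 5.5). Not NE.
(Middle, C1): Player I can switch to Top (2 → 3.6). Not NE.
(Middle, C2): Player II can switch to C1 (0.2 → 2.4). Not NE.
(Middle, C3): Player I can switch to Top (2.6 → 4.6). Not NE.
(Middle, C4): Player II can switch to C1 (1.2 → 2.4). Not NE.
(The remaining 4 profiles each have a profitable deviation by the same check.)

none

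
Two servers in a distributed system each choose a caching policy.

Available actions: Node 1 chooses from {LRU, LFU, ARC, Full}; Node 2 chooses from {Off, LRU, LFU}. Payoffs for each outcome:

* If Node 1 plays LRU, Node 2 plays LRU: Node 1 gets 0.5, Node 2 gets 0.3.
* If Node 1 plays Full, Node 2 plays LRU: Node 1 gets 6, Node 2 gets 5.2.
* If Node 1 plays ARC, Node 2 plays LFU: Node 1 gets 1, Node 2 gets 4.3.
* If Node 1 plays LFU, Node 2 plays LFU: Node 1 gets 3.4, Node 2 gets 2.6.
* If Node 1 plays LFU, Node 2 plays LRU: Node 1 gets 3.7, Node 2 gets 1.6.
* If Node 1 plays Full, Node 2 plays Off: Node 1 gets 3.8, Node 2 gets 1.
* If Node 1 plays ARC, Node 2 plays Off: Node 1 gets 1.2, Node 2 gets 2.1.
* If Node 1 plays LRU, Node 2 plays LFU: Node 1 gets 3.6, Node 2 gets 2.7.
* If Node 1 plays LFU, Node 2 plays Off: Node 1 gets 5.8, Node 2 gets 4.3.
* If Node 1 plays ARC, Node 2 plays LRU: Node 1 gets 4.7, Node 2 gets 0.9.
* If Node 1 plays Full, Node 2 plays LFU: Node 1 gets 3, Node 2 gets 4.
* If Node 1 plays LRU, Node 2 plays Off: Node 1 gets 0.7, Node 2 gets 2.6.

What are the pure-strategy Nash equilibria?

The pure Nash equilibria are (LRU, LFU); (LFU, Off); (Full, LRU).

Mark each player's best response to every combination of opponents' strategies; a profile where every player is best-responding is a pure Nash equilibrium.
Node 1 against Off: payoffs 0.7, 5.8, 1.2, 3.8 → best response LFU.
Node 1 against LRU: payoffs 0.5, 3.7, 4.7, 6 → best response Full.
Node 1 against LFU: payoffs 3.6, 3.4, 1, 3 → best response LRU.
Node 2 against LRU: payoffs 2.6, 0.3, 2.7 → best response LFU.
Node 2 against LFU: payoffs 4.3, 1.6, 2.6 → best response Off.
Node 2 against ARC: payoffs 2.1, 0.9, 4.3 → best response LFU.
Node 2 against Full: payoffs 1, 5.2, 4 → best response LRU.
Mutual best responses: (LRU, LFU); (LFU, Off); (Full, LRU).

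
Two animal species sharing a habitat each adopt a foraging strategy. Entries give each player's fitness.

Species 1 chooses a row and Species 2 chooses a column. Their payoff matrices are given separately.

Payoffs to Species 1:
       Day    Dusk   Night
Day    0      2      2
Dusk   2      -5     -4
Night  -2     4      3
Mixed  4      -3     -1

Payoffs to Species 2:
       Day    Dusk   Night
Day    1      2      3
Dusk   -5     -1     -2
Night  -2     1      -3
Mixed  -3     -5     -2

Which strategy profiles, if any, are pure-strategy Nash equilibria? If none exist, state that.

Pure NE: (Night, Dusk)

(Day, Day): Species 1 can switch to Dusk (0 → 2). Not NE.
(Day, Dusk): Species 1 can switch to Night (2 → 4). Not NE.
(Day, Night): Species 1 can switch to Night (2 → 3). Not NE.
(Dusk, Day): Species 1 can switch to Mixed (2 → 4). Not NE.
(Dusk, Dusk): Species 1 can switch to Day (-5 → 2). Not NE.
(Dusk, Night): Species 1 can switch to Day (-4 → 2). Not NE.
(Night, Day): Species 1 can switch to Day (-2 → 0). Not NE.
(Night, Dusk): Species 1 gets 4, best alternative 2; Species 2 gets 1, best alternative -2. No profitable deviation — NE.
(Night, Night): Species 2 can switch to Day (-3 → -2). Not NE.
(Mixed, Day): Species 2 can switch to Night (-3 → -2). Not NE.
(Mixed, Dusk): Species 1 can switch to Day (-3 → 2). Not NE.
(Mixed, Night): Species 1 can switch to Day (-1 → 2). Not NE.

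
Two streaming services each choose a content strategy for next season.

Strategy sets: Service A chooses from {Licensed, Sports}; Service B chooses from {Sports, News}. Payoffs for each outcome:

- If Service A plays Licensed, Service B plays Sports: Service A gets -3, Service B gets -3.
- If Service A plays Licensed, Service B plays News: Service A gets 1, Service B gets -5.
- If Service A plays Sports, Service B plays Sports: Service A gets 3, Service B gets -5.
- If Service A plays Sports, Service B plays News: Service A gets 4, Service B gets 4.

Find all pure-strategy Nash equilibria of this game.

Pure NE: (Sports, News)

(Licensed, Sports): Service A can switch to Sports (-3 → 3). Not NE.
(Licensed, News): Service A can switch to Sports (1 → 4). Not NE.
(Sports, Sports): Service B can switch to News (-5 → 4). Not NE.
(Sports, News): Service A gets 4, best alternative 1; Service B gets 4, best alternative -5. No profitable deviation — NE.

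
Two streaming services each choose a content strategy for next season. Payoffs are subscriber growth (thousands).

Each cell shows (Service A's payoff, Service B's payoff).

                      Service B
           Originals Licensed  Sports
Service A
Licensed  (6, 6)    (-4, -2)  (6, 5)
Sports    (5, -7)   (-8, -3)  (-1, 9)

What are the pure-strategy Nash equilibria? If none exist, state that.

Check each profile: it is a Nash equilibrium iff no player can strictly gain by switching unilaterally.
(Licensed, Originals): Service A gets 6, best alternative 5; Service B gets 6, best alternative 5. No profitable deviation — NE.
(Licensed, Licensed): Service B can switch to Originals (-2 → 6). Not NE.
(Licensed, Sports): Service B can switch to Originals (5 → 6). Not NE.
(Sports, Originals): Service A can switch to Licensed (5 → 6). Not NE.
(Sports, Licensed): Service A can switch to Licensed (-8 → -4). Not NE.
(Sports, Sports): Service A can switch to Licensed (-1 → 6). Not NE.

Pure NE: (Licensed, Originals)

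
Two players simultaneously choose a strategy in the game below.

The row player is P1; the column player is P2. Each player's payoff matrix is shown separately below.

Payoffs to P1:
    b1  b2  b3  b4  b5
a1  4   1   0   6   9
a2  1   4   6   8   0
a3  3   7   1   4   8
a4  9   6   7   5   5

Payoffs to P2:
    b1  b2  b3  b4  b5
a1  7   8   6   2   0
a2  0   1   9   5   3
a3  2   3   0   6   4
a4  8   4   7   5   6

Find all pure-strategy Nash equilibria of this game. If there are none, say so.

(a1, b1): P1 can switch to a4 (4 → 9). Not NE.
(a1, b2): P1 can switch to a2 (1 → 4). Not NE.
(a1, b3): P1 can switch to a2 (0 → 6). Not NE.
(a1, b4): P1 can switch to a2 (6 → 8). Not NE.
(a1, b5): P2 can switch to b1 (0 → 7). Not NE.
(a2, b1): P1 can switch to a1 (1 → 4). Not NE.
(a2, b2): P1 can switch to a3 (4 → 7). Not NE.
(a2, b3): P1 can switch to a4 (6 → 7). Not NE.
(a2, b4): P2 can switch to b3 (5 → 9). Not NE.
(a2, b5): P1 can switch to a1 (0 → 9). Not NE.
(a3, b1): P1 can switch to a1 (3 → 4). Not NE.
(a3, b2): P2 can switch to b4 (3 → 6). Not NE.
(a4, b1): P1 gets 9, best alternative 4; P2 gets 8, best alternative 7. No profitable deviation — NE.
(The remaining 7 profiles each have a profitable deviation by the same check.)

The unique pure-strategy Nash equilibrium is (a4, b1).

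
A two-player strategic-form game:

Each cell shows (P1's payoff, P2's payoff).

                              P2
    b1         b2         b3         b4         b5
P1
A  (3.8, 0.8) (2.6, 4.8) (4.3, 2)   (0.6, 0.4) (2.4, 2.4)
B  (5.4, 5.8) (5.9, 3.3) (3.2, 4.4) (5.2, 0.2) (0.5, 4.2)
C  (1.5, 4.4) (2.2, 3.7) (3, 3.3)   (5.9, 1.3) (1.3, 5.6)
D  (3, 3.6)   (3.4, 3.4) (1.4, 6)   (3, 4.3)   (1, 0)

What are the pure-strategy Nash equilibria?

Pure NE: (B, b1)

(A, b1): P1 can switch to B (3.8 → 5.4). Not NE.
(A, b2): P1 can switch to B (2.6 → 5.9). Not NE.
(A, b3): P2 can switch to b2 (2 → 4.8). Not NE.
(A, b4): P1 can switch to B (0.6 → 5.2). Not NE.
(A, b5): P2 can switch to b2 (2.4 → 4.8). Not NE.
(B, b1): P1 gets 5.4, best alternative 3.8; P2 gets 5.8, best alternative 4.4. No profitable deviation — NE.
(B, b2): P2 can switch to b1 (3.3 → 5.8). Not NE.
(B, b3): P1 can switch to A (3.2 → 4.3). Not NE.
(B, b4): P1 can switch to C (5.2 → 5.9). Not NE.
(B, b5): P1 can switch to A (0.5 → 2.4). Not NE.
(C, b1): P1 can switch to A (1.5 → 3.8). Not NE.
(C, b2): P1 can switch to A (2.2 → 2.6). Not NE.
(C, b3): P1 can switch to A (3 → 4.3). Not NE.
(The remaining 7 profiles each have a profitable deviation by the same check.)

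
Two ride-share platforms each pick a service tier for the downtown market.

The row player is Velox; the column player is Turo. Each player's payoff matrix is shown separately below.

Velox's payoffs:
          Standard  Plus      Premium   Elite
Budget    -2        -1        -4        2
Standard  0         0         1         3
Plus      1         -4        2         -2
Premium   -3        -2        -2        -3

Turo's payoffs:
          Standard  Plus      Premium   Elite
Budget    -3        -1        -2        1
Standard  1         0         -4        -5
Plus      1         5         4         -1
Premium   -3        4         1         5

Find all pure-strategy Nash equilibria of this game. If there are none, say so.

For each strategy profile, look for a profitable unilateral deviation.
(Budget, Standard): Velox can switch to Standard (-2 → 0). Not NE.
(Budget, Plus): Velox can switch to Standard (-1 → 0). Not NE.
(Budget, Premium): Velox can switch to Standard (-4 → 1). Not NE.
(Budget, Elite): Velox can switch to Standard (2 → 3). Not NE.
(Standard, Standard): Velox can switch to Plus (0 → 1). Not NE.
(Standard, Plus): Turo can switch to Standard (0 → 1). Not NE.
(Standard, Premium): Velox can switch to Plus (1 → 2). Not NE.
(Standard, Elite): Turo can switch to Standard (-5 → 1). Not NE.
(Plus, Standard): Turo can switch to Plus (1 → 5). Not NE.
(Plus, Plus): Velox can switch to Budget (-4 → -1). Not NE.
(The remaining 6 profiles each have a profitable deviation by the same check.)

none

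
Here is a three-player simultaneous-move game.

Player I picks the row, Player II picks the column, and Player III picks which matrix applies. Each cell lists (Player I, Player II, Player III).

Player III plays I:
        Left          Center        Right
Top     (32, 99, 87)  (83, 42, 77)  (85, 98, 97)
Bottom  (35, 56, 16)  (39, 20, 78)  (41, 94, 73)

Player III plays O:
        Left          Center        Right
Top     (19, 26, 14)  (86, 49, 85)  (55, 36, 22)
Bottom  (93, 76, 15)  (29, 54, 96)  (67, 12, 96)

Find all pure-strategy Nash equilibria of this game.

The unique pure-strategy Nash equilibrium is (Top, Center, O).

(Top, Left, I): Player I can switch to Bottom (32 → 35). Not NE.
(Top, Left, O): Player I can switch to Bottom (19 → 93). Not NE.
(Top, Center, I): Player II can switch to Left (42 → 99). Not NE.
(Top, Center, O): Player I gets 86, best alternative 29; Player II gets 49, best alternative 36; Player III gets 85, best alternative 77. No profitable deviation — NE.
(Top, Right, I): Player II can switch to Left (98 → 99). Not NE.
(Top, Right, O): Player I can switch to Bottom (55 → 67). Not NE.
(Bottom, Left, I): Player II can switch to Right (56 → 94). Not NE.
(Bottom, Left, O): Player III can switch to I (15 → 16). Not NE.
(Bottom, Center, I): Player I can switch to Top (39 → 83). Not NE.
(Bottom, Center, O): Player I can switch to Top (29 → 86). Not NE.
(Bottom, Right, I): Player I can switch to Top (41 → 85). Not NE.
(Bottom, Right, O): Player II can switch to Left (12 → 76). Not NE.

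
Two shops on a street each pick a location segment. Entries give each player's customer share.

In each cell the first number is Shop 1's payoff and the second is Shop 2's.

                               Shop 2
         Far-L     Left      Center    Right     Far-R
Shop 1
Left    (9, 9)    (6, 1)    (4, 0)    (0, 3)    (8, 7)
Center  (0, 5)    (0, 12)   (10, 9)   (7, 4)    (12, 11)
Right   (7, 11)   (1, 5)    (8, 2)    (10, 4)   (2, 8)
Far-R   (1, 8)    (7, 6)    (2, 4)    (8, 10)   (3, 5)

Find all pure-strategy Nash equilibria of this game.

Pure NE: (Left, Far-L)

For each player, find the best response to each opponent profile; mutual best responses are the pure NE.
Shop 1 against Far-L: payoffs 9, 0, 7, 1 → best response Left.
Shop 1 against Left: payoffs 6, 0, 1, 7 → best response Far-R.
Shop 1 against Center: payoffs 4, 10, 8, 2 → best response Center.
Shop 1 against Right: payoffs 0, 7, 10, 8 → best response Right.
Shop 1 against Far-R: payoffs 8, 12, 2, 3 → best response Center.
Shop 2 against Left: payoffs 9, 1, 0, 3, 7 → best response Far-L.
Shop 2 against Center: payoffs 5, 12, 9, 4, 11 → best response Left.
Shop 2 against Right: payoffs 11, 5, 2, 4, 8 → best response Far-L.
Shop 2 against Far-R: payoffs 8, 6, 4, 10, 5 → best response Right.
Mutual best responses: (Left, Far-L).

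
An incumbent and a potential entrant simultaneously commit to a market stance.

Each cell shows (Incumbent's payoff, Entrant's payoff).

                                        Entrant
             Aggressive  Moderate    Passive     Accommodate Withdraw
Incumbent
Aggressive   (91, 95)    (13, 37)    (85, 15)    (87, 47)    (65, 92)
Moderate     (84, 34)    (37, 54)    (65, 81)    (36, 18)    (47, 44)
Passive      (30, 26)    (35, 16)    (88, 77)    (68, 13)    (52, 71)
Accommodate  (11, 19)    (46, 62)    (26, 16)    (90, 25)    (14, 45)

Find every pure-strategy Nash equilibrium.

(Aggressive, Aggressive) and (Passive, Passive) and (Accommodate, Moderate)

Incumbent against Aggressive: payoffs 91, 84, 30, 11 → best response Aggressive.
Incumbent against Moderate: payoffs 13, 37, 35, 46 → best response Accommodate.
Incumbent against Passive: payoffs 85, 65, 88, 26 → best response Passive.
Incumbent against Accommodate: payoffs 87, 36, 68, 90 → best response Accommodate.
Incumbent against Withdraw: payoffs 65, 47, 52, 14 → best response Aggressive.
Entrant against Aggressive: payoffs 95, 37, 15, 47, 92 → best response Aggressive.
Entrant against Moderate: payoffs 34, 54, 81, 18, 44 → best response Passive.
Entrant against Passive: payoffs 26, 16, 77, 13, 71 → best response Passive.
Entrant against Accommodate: payoffs 19, 62, 16, 25, 45 → best response Moderate.
Mutual best responses: (Aggressive, Aggressive); (Passive, Passive); (Accommodate, Moderate).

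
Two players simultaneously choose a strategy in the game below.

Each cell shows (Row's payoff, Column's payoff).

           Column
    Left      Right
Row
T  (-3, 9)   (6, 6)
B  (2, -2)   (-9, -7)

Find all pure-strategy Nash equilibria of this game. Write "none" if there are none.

Row against Left: payoffs -3, 2 → best response B.
Row against Right: payoffs 6, -9 → best response T.
Column against T: payoffs 9, 6 → best response Left.
Column against B: payoffs -2, -7 → best response Left.
Mutual best responses: (B, Left).

The unique pure-strategy Nash equilibrium is (B, Left).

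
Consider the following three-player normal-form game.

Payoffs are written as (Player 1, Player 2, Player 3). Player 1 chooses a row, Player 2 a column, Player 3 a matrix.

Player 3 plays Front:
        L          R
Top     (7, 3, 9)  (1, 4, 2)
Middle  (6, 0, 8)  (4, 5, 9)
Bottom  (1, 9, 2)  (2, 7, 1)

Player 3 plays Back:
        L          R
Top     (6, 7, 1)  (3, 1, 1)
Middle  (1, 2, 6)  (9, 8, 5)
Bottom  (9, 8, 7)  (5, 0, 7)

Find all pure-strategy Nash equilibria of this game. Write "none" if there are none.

(Middle, R, Front) and (Bottom, L, Back)

Player 1 against (L, Front): payoffs 7, 6, 1 → best response Top.
Player 1 against (L, Back): payoffs 6, 1, 9 → best response Bottom.
Player 1 against (R, Front): payoffs 1, 4, 2 → best response Middle.
Player 1 against (R, Back): payoffs 3, 9, 5 → best response Middle.
Player 2 against (Top, Front): payoffs 3, 4 → best response R.
Player 2 against (Top, Back): payoffs 7, 1 → best response L.
Player 2 against (Middle, Front): payoffs 0, 5 → best response R.
Player 2 against (Middle, Back): payoffs 2, 8 → best response R.
Player 2 against (Bottom, Front): payoffs 9, 7 → best response L.
Player 2 against (Bottom, Back): payoffs 8, 0 → best response L.
Player 3 against (Top, L): payoffs 9, 1 → best response Front.
Player 3 against (Top, R): payoffs 2, 1 → best response Front.
Player 3 against (Middle, L): payoffs 8, 6 → best response Front.
Player 3 against (Middle, R): payoffs 9, 5 → best response Front.
Player 3 against (Bottom, L): payoffs 2, 7 → best response Back.
Player 3 against (Bottom, R): payoffs 1, 7 → best response Back.
Mutual best responses: (Middle, R, Front); (Bottom, L, Back).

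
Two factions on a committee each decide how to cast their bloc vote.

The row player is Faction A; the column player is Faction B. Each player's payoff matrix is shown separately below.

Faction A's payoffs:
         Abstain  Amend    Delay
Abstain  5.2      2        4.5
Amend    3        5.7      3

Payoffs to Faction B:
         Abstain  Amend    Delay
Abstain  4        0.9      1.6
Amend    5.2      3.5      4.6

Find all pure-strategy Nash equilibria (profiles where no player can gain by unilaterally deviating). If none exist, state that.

The unique pure-strategy Nash equilibrium is (Abstain, Abstain).

Faction A against Abstain: payoffs 5.2, 3 → best response Abstain.
Faction A against Amend: payoffs 2, 5.7 → best response Amend.
Faction A against Delay: payoffs 4.5, 3 → best response Abstain.
Faction B against Abstain: payoffs 4, 0.9, 1.6 → best response Abstain.
Faction B against Amend: payoffs 5.2, 3.5, 4.6 → best response Abstain.
Mutual best responses: (Abstain, Abstain).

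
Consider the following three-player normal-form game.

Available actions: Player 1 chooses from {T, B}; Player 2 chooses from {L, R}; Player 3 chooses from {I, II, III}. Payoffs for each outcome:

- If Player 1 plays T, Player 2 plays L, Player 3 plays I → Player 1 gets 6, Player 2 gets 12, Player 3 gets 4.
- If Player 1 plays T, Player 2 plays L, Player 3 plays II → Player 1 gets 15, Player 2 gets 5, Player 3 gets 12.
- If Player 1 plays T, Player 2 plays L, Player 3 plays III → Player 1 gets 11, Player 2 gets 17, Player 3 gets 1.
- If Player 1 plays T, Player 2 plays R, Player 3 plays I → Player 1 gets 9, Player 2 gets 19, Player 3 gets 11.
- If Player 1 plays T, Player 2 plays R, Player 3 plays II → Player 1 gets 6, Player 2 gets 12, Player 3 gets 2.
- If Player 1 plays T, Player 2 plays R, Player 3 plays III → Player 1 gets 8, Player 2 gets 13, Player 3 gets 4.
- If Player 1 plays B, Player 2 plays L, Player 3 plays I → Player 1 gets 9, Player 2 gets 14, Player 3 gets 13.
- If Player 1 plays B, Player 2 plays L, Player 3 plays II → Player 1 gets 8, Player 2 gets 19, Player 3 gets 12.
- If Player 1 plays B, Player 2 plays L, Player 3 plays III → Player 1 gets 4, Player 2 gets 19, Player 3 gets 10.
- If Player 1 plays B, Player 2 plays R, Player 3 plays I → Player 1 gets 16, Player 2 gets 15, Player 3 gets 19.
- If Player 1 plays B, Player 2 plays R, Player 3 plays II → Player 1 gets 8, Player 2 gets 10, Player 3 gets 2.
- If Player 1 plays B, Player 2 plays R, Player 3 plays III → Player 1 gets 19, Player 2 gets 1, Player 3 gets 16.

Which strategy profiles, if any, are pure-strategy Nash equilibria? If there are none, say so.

Player 1 against (L, I): payoffs 6, 9 → best response B.
Player 1 against (L, II): payoffs 15, 8 → best response T.
Player 1 against (L, III): payoffs 11, 4 → best response T.
Player 1 against (R, I): payoffs 9, 16 → best response B.
Player 1 against (R, II): payoffs 6, 8 → best response B.
Player 1 against (R, III): payoffs 8, 19 → best response B.
Player 2 against (T, I): payoffs 12, 19 → best response R.
Player 2 against (T, II): payoffs 5, 12 → best response R.
Player 2 against (T, III): payoffs 17, 13 → best response L.
Player 2 against (B, I): payoffs 14, 15 → best response R.
Player 2 against (B, II): payoffs 19, 10 → best response L.
Player 2 against (B, III): payoffs 19, 1 → best response L.
Player 3 against (T, L): payoffs 4, 12, 1 → best response II.
Player 3 against (T, R): payoffs 11, 2, 4 → best response I.
Player 3 against (B, L): payoffs 13, 12, 10 → best response I.
Player 3 against (B, R): payoffs 19, 2, 16 → best response I.
Mutual best responses: (B, R, I).

(B, R, I)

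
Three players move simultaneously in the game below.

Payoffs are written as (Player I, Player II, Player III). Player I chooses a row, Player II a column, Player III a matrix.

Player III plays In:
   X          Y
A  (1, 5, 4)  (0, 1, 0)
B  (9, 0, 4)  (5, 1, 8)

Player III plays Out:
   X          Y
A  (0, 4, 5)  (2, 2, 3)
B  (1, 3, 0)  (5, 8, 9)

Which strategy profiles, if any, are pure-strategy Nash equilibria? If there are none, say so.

(A, X, In): Player I can switch to B (1 → 9). Not NE.
(A, X, Out): Player I can switch to B (0 → 1). Not NE.
(A, Y, In): Player I can switch to B (0 → 5). Not NE.
(A, Y, Out): Player I can switch to B (2 → 5). Not NE.
(B, X, In): Player II can switch to Y (0 → 1). Not NE.
(B, X, Out): Player II can switch to Y (3 → 8). Not NE.
(B, Y, Out): Player I gets 5, best alternative 2; Player II gets 8, best alternative 3; Player III gets 9, best alternative 8. No profitable deviation — NE.
(The remaining 1 profile has a profitable deviation by the same check.)

Pure NE: (B, Y, Out)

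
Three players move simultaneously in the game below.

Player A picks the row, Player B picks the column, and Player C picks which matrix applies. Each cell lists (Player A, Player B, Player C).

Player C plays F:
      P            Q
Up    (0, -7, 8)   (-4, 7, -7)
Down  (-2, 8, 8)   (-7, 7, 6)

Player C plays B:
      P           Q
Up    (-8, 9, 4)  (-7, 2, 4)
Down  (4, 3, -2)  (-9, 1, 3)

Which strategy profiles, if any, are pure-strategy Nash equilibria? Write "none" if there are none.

Player A against (P, F): payoffs 0, -2 → best response Up.
Player A against (P, B): payoffs -8, 4 → best response Down.
Player A against (Q, F): payoffs -4, -7 → best response Up.
Player A against (Q, B): payoffs -7, -9 → best response Up.
Player B against (Up, F): payoffs -7, 7 → best response Q.
Player B against (Up, B): payoffs 9, 2 → best response P.
Player B against (Down, F): payoffs 8, 7 → best response P.
Player B against (Down, B): payoffs 3, 1 → best response P.
Player C against (Up, P): payoffs 8, 4 → best response F.
Player C against (Up, Q): payoffs -7, 4 → best response B.
Player C against (Down, P): payoffs 8, -2 → best response F.
Player C against (Down, Q): payoffs 6, 3 → best response F.
No profile is a mutual best response for all players.

This game has no pure Nash equilibrium.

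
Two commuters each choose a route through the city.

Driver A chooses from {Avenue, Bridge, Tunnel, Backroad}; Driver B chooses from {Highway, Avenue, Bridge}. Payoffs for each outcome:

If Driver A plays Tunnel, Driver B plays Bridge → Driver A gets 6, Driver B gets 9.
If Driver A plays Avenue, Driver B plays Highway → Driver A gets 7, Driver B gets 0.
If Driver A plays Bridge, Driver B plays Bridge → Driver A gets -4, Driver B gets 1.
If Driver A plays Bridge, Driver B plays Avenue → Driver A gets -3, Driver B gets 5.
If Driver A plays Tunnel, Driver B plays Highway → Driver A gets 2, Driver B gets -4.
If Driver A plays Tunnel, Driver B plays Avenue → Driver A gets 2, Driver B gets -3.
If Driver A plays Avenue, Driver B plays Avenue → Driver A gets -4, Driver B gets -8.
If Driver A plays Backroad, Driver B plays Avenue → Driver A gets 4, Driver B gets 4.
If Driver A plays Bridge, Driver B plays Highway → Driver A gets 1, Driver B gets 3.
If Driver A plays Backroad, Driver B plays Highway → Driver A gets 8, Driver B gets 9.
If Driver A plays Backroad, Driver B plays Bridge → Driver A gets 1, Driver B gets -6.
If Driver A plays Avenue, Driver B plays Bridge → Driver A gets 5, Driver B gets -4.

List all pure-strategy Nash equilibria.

For each player, find the best response to each opponent profile; mutual best responses are the pure NE.
Driver A against Highway: payoffs 7, 1, 2, 8 → best response Backroad.
Driver A against Avenue: payoffs -4, -3, 2, 4 → best response Backroad.
Driver A against Bridge: payoffs 5, -4, 6, 1 → best response Tunnel.
Driver B against Avenue: payoffs 0, -8, -4 → best response Highway.
Driver B against Bridge: payoffs 3, 5, 1 → best response Avenue.
Driver B against Tunnel: payoffs -4, -3, 9 → best response Bridge.
Driver B against Backroad: payoffs 9, 4, -6 → best response Highway.
Mutual best responses: (Tunnel, Bridge); (Backroad, Highway).

The pure Nash equilibria are (Tunnel, Bridge) and (Backroad, Highway).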